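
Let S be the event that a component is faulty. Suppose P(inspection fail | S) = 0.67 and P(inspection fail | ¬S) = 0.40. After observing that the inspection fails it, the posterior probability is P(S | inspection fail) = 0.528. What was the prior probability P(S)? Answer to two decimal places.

P(S) = 0.40

In odds form, posterior odds = prior odds × likelihood ratio, so prior odds = posterior odds ÷ LR.
Posterior odds = 0.528/(1−0.528) = 1.1186. LR = 0.67/0.40 = 1.6750.
Prior odds = 1.1186/1.6750 = 0.6678, so P(S) = 0.6678/(1+0.6678) ≈ 0.40.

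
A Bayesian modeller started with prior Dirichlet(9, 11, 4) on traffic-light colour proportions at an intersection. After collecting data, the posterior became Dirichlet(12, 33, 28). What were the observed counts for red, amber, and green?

For a Dirichlet(α) prior with multinomial counts c, the posterior is Dirichlet(α + c) componentwise.
Counts are posterior − prior componentwise: 12−9=3, 33−11=22, 28−4=24.

counts (3, 22, 24)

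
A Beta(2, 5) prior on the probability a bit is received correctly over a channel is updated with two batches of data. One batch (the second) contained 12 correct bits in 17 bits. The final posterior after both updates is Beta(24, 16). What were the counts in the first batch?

Sequential conjugate updates are equivalent to a single update on the pooled data, so total successes = posterior α − prior α and total failures = posterior β − prior β.
Total across both batches: 24−2=22 correct bits, 16−5=11 errors.
Subtract the second batch: 22−12=10 correct bits and 11−5=6 errors.

10 correct bits and 6 errors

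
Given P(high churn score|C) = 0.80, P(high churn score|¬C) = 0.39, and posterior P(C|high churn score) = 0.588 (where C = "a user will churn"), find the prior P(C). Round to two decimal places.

P(C) = 0.41

Bayes' rule in odds form gives O(C|E) = O(C)·[P(E|C)/P(E|¬C)], hence O(C) = O(C|E)/LR.
Posterior odds = 0.588/(1−0.588) = 1.4272. LR = 0.80/0.39 = 2.0513.
Prior odds = 1.4272/2.0513 = 0.6958, so P(C) = 0.6958/(1+0.6958) ≈ 0.41.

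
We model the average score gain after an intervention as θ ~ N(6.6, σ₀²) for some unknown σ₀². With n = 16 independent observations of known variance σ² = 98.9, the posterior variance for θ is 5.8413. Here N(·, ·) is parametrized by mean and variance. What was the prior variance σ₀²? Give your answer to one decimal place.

σ₀² = 106.2

Posterior precision equals prior precision plus data precision: 1/σ_n² = 1/σ₀² + n/σ².
So 1/σ₀² = 1/5.8413 − 16/98.9 = 0.171195 − 0.161780 = 0.009415.
Hence σ₀² = 1/0.009415 ≈ 106.2.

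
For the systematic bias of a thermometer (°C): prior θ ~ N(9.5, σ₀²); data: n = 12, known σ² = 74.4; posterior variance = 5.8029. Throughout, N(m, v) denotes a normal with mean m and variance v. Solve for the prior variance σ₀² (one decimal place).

σ₀² = 90.6

Posterior precision equals prior precision plus data precision: 1/σ_n² = 1/σ₀² + n/σ².
So 1/σ₀² = 1/5.8029 − 12/74.4 = 0.172328 − 0.161290 = 0.011038.
Hence σ₀² = 1/0.011038 ≈ 90.6.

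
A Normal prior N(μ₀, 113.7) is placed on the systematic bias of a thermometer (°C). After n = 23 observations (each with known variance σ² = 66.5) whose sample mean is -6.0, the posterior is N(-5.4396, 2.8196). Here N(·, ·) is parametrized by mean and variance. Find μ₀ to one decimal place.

μ₀ = 16.6

With known observation variance, the Normal–Normal posterior has precision τ_n = τ₀ + n/σ² and mean μ_n = (τ₀μ₀ + (n/σ²)x̄)/τ_n.
Here τ₀ = 1/113.7 = 0.008795 and τ_data = 23/66.5 = 0.345865, so τ_n = 0.354660.
Rearranging for μ₀: μ₀ = (μ_n·τ_n − τ_data·x̄)/τ₀ = (-5.4396·0.354660 − 0.345865·-6.0) / 0.008795 = 0.145981/0.008795 ≈ 16.6.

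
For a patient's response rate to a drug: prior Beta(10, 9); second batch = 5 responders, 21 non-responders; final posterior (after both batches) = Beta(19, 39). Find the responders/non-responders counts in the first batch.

Because Beta–binomial updating is additive in the counts, the combined data contributed (α_post−α_prior, β_post−β_prior) successes and failures.
Total across both batches: 19−10=9 responders, 39−9=30 non-responders.
Subtract the second batch: 9−5=4 responders and 30−21=9 non-responders.

4 responders and 9 non-responders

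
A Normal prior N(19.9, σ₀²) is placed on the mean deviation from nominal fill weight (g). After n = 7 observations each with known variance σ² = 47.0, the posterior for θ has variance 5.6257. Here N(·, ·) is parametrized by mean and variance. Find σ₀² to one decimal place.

σ₀² = 34.7

For the Normal–Normal model with known σ², precisions add: τ_n = τ₀ + n/σ².
So 1/σ₀² = 1/5.6257 − 7/47.0 = 0.177756 − 0.148936 = 0.028820.
Hence σ₀² = 1/0.028820 ≈ 34.7.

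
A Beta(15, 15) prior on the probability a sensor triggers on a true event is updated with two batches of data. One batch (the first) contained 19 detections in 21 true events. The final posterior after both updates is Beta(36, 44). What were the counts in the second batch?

Because Beta–binomial updating is additive in the counts, the combined data contributed (α_post−α_prior, β_post−β_prior) successes and failures.
Total across both batches: 36−15=21 detections, 44−15=29 misses.
Subtract the first batch: 21−19=2 detections and 29−2=27 misses.

2 detections and 27 misses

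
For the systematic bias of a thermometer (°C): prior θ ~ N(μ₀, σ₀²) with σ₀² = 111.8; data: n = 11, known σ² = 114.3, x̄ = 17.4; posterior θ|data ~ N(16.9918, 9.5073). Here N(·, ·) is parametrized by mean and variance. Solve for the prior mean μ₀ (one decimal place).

μ₀ = 12.6

The posterior mean is a precision-weighted average: μ_n = (τ₀μ₀ + τ_data·x̄)/(τ₀+τ_data), with τ₀=1/σ₀² and τ_data=n/σ².
Here τ₀ = 1/111.8 = 0.008945 and τ_data = 11/114.3 = 0.096238, so τ_n = 0.105183.
Rearranging for μ₀: μ₀ = (μ_n·τ_n − τ_data·x̄)/τ₀ = (16.9918·0.105183 − 0.096238·17.4) / 0.008945 = 0.112707/0.008945 ≈ 12.6.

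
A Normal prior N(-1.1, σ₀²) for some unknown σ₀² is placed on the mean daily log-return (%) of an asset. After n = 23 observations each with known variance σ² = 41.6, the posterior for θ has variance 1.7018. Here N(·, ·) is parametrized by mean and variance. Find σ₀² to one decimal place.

σ₀² = 28.8

For the Normal–Normal model with known σ², precisions add: τ_n = τ₀ + n/σ².
So 1/σ₀² = 1/1.7018 − 23/41.6 = 0.587613 − 0.552885 = 0.034728.
Hence σ₀² = 1/0.034728 ≈ 28.8.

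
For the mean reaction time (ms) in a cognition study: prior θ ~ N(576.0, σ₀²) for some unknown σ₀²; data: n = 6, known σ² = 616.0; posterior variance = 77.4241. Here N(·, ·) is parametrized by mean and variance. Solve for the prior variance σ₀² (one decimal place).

Posterior precision equals prior precision plus data precision: 1/σ_n² = 1/σ₀² + n/σ².
So 1/σ₀² = 1/77.4241 − 6/616.0 = 0.012916 − 0.009740 = 0.003176.
Hence σ₀² = 1/0.003176 ≈ 314.9.

σ₀² = 314.9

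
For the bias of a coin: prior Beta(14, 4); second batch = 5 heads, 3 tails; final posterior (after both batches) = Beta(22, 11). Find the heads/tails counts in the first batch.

Because Beta–binomial updating is additive in the counts, the combined data contributed (α_post−α_prior, β_post−β_prior) successes and failures.
Total across both batches: 22−14=8 heads, 11−4=7 tails.
Subtract the second batch: 8−5=3 heads and 7−3=4 tails.

3 heads and 4 tails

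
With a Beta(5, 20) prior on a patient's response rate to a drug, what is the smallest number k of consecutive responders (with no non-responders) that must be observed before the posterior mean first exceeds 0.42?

After k responders and 0 non-responders the posterior is Beta(5+k, 20), with mean (5+k)/(5+20+k).
Set (5+k)/(25+k) > 0.42 and solve: k > (0.42·25 − 5)/(1 − 0.42) = 9.483.
The smallest integer exceeding 9.483 is 10.

k = 10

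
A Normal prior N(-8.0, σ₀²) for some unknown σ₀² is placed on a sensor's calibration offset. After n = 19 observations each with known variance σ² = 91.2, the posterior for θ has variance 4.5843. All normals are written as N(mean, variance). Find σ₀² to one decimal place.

Posterior precision equals prior precision plus data precision: 1/σ_n² = 1/σ₀² + n/σ².
So 1/σ₀² = 1/4.5843 − 19/91.2 = 0.218136 − 0.208333 = 0.009803.
Hence σ₀² = 1/0.009803 ≈ 102.0.

σ₀² = 102.0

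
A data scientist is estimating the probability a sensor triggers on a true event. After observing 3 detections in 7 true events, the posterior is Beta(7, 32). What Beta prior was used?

Beta(4, 28)

Under Beta–binomial conjugacy the posterior parameters are (α+s, β+f).
So α = 7 − 3 = 4 and β = 32 − 4 = 28.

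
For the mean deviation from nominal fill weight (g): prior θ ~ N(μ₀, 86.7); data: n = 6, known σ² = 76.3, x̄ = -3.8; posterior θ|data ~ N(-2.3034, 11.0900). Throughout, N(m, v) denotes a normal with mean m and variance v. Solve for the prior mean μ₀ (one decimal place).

With known observation variance, the Normal–Normal posterior has precision τ_n = τ₀ + n/σ² and mean μ_n = (τ₀μ₀ + (n/σ²)x̄)/τ_n.
Here τ₀ = 1/86.7 = 0.011534 and τ_data = 6/76.3 = 0.078637, so τ_n = 0.090171.
Rearranging for μ₀: μ₀ = (μ_n·τ_n − τ_data·x̄)/τ₀ = (-2.3034·0.090171 − 0.078637·-3.8) / 0.011534 = 0.091121/0.011534 ≈ 7.9.

μ₀ = 7.9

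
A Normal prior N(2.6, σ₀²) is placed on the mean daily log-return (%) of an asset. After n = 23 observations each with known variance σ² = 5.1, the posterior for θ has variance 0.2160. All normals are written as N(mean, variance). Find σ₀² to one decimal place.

For the Normal–Normal model with known σ², precisions add: τ_n = τ₀ + n/σ².
So 1/σ₀² = 1/0.2160 − 23/5.1 = 4.629630 − 4.509804 = 0.119826.
Hence σ₀² = 1/0.119826 ≈ 8.3.

σ₀² = 8.3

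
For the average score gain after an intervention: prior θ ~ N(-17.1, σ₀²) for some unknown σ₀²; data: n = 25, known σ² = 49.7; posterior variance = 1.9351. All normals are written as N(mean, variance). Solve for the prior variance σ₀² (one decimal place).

Posterior precision equals prior precision plus data precision: 1/σ_n² = 1/σ₀² + n/σ².
So 1/σ₀² = 1/1.9351 − 25/49.7 = 0.516769 − 0.503018 = 0.013751.
Hence σ₀² = 1/0.013751 ≈ 72.7.

σ₀² = 72.7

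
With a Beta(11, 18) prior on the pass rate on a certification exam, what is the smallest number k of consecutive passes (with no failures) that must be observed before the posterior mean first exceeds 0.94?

After k passes and 0 failures the posterior is Beta(11+k, 18), with mean (11+k)/(11+18+k).
Set (11+k)/(29+k) > 0.94 and solve: k > (0.94·29 − 11)/(1 − 0.94) = 271.000.
The smallest integer exceeding 271.000 is 272.

k = 272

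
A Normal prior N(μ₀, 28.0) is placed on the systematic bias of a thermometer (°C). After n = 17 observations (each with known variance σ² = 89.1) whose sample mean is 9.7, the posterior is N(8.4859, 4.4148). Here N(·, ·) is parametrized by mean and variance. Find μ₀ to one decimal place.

μ₀ = 2.0

With known observation variance, the Normal–Normal posterior has precision τ_n = τ₀ + n/σ² and mean μ_n = (τ₀μ₀ + (n/σ²)x̄)/τ_n.
Here τ₀ = 1/28.0 = 0.035714 and τ_data = 17/89.1 = 0.190797, so τ_n = 0.226511.
Rearranging for μ₀: μ₀ = (μ_n·τ_n − τ_data·x̄)/τ₀ = (8.4859·0.226511 − 0.190797·9.7) / 0.035714 = 0.071419/0.035714 ≈ 2.0.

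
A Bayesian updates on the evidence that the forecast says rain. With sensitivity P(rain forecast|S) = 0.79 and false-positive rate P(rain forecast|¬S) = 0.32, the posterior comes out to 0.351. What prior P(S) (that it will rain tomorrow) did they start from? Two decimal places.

Bayes' rule in odds form gives O(S|E) = O(S)·[P(E|S)/P(E|¬S)], hence O(S) = O(S|E)/LR.
Posterior odds = 0.351/(1−0.351) = 0.5408. LR = 0.79/0.32 = 2.4688.
Prior odds = 0.5408/2.4688 = 0.2191, so P(S) = 0.2191/(1+0.2191) ≈ 0.18.

P(S) = 0.18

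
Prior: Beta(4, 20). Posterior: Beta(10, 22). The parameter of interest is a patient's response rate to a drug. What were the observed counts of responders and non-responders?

6 responders and 2 non-responders

Under Beta–binomial conjugacy the posterior parameters are (α+s, β+f).
Match parameters: s=10−4=6, f=22−20=2.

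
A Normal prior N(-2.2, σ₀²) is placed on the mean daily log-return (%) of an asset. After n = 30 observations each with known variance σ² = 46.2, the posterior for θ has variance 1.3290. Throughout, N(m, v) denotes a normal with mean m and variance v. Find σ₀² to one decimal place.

Posterior precision equals prior precision plus data precision: 1/σ_n² = 1/σ₀² + n/σ².
So 1/σ₀² = 1/1.3290 − 30/46.2 = 0.752445 − 0.649351 = 0.103094.
Hence σ₀² = 1/0.103094 ≈ 9.7.

σ₀² = 9.7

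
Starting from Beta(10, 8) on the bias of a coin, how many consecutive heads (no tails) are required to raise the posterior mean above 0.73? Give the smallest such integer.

After k heads and 0 tails the posterior is Beta(10+k, 8), with mean (10+k)/(10+8+k).
Set (10+k)/(18+k) > 0.73 and solve: k > (0.73·18 − 10)/(1 − 0.73) = 11.630.
The smallest integer exceeding 11.630 is 12, and checking k=12: (22)/(30) = 0.7333 > 0.73.

k = 12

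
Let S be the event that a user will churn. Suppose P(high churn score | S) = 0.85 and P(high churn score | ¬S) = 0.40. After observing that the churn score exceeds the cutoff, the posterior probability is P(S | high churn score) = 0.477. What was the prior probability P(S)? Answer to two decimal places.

P(S) = 0.30

Bayes' rule in odds form gives O(S|E) = O(S)·[P(E|S)/P(E|¬S)], hence O(S) = O(S|E)/LR.
Posterior odds = 0.477/(1−0.477) = 0.9120. LR = 0.85/0.40 = 2.1250.
Prior odds = 0.9120/2.1250 = 0.4292, so P(S) = 0.4292/(1+0.4292) ≈ 0.30.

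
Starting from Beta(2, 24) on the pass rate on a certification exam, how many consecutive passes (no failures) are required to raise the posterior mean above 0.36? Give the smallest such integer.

After k passes and 0 failures the posterior is Beta(2+k, 24), with mean (2+k)/(2+24+k).
Set (2+k)/(26+k) > 0.36 and solve: k > (0.36·26 − 2)/(1 − 0.36) = 11.500.
The smallest integer exceeding 11.500 is 12, and checking k=12: (14)/(38) = 0.3684 > 0.36.

k = 12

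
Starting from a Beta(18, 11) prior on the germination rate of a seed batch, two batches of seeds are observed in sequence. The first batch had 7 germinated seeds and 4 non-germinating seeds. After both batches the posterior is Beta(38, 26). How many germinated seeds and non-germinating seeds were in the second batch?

13 germinated seeds and 11 non-germinating seeds

Sequential conjugate updates are equivalent to a single update on the pooled data, so total successes = posterior α − prior α and total failures = posterior β − prior β.
Total across both batches: 38−18=20 germinated seeds, 26−11=15 non-germinating seeds.
Subtract the first batch: 20−7=13 germinated seeds and 15−4=11 non-germinating seeds.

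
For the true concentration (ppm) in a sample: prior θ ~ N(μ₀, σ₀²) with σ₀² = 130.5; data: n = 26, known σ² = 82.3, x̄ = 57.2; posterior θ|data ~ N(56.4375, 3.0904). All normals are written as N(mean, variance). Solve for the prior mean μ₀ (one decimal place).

μ₀ = 25.0

The posterior mean is a precision-weighted average: μ_n = (τ₀μ₀ + τ_data·x̄)/(τ₀+τ_data), with τ₀=1/σ₀² and τ_data=n/σ².
Here τ₀ = 1/130.5 = 0.007663 and τ_data = 26/82.3 = 0.315917, so τ_n = 0.323580.
Rearranging for μ₀: μ₀ = (μ_n·τ_n − τ_data·x̄)/τ₀ = (56.4375·0.323580 − 0.315917·57.2) / 0.007663 = 0.191594/0.007663 ≈ 25.0.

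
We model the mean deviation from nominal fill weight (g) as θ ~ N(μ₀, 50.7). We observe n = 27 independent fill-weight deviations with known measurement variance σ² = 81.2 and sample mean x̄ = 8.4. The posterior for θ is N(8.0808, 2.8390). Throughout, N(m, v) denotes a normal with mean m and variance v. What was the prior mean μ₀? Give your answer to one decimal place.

With known observation variance, the Normal–Normal posterior has precision τ_n = τ₀ + n/σ² and mean μ_n = (τ₀μ₀ + (n/σ²)x̄)/τ_n.
Here τ₀ = 1/50.7 = 0.019724 and τ_data = 27/81.2 = 0.332512, so τ_n = 0.352236.
Rearranging for μ₀: μ₀ = (μ_n·τ_n − τ_data·x̄)/τ₀ = (8.0808·0.352236 − 0.332512·8.4) / 0.019724 = 0.053248/0.019724 ≈ 2.7.

μ₀ = 2.7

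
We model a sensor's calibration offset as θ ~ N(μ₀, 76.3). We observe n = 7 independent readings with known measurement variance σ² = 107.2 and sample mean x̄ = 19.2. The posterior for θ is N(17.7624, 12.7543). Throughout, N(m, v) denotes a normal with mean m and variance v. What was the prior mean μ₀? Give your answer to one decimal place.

With known observation variance, the Normal–Normal posterior has precision τ_n = τ₀ + n/σ² and mean μ_n = (τ₀μ₀ + (n/σ²)x̄)/τ_n.
Here τ₀ = 1/76.3 = 0.013106 and τ_data = 7/107.2 = 0.065299, so τ_n = 0.078405.
Rearranging for μ₀: μ₀ = (μ_n·τ_n − τ_data·x̄)/τ₀ = (17.7624·0.078405 − 0.065299·19.2) / 0.013106 = 0.138920/0.013106 ≈ 10.6.

μ₀ = 10.6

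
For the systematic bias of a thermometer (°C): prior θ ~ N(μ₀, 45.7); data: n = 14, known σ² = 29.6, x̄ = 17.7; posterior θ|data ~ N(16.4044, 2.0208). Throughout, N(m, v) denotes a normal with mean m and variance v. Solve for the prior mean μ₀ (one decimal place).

μ₀ = -11.6

With known observation variance, the Normal–Normal posterior has precision τ_n = τ₀ + n/σ² and mean μ_n = (τ₀μ₀ + (n/σ²)x̄)/τ_n.
Here τ₀ = 1/45.7 = 0.021882 and τ_data = 14/29.6 = 0.472973, so τ_n = 0.494855.
Rearranging for μ₀: μ₀ = (μ_n·τ_n − τ_data·x̄)/τ₀ = (16.4044·0.494855 − 0.472973·17.7) / 0.021882 = -0.253823/0.021882 ≈ -11.6.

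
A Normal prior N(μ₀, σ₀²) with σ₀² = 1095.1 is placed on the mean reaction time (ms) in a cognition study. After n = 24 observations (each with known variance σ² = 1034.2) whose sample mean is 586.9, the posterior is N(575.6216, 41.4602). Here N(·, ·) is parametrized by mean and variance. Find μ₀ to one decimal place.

μ₀ = 289.0

The posterior mean is a precision-weighted average: μ_n = (τ₀μ₀ + τ_data·x̄)/(τ₀+τ_data), with τ₀=1/σ₀² and τ_data=n/σ².
Here τ₀ = 1/1095.1 = 0.000913 and τ_data = 24/1034.2 = 0.023206, so τ_n = 0.024119.
Rearranging for μ₀: μ₀ = (μ_n·τ_n − τ_data·x̄)/τ₀ = (575.6216·0.024119 − 0.023206·586.9) / 0.000913 = 0.263816/0.000913 ≈ 289.0.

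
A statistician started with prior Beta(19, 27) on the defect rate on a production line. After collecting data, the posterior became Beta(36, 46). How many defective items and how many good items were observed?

17 defective items and 19 good items

Under Beta–binomial conjugacy the posterior parameters are (α+s, β+f).
Match parameters: s=36−19=17, f=46−27=19.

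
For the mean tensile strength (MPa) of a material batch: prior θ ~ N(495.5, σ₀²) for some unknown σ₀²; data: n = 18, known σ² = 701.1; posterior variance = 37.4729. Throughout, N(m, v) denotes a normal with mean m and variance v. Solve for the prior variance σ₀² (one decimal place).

Posterior precision equals prior precision plus data precision: 1/σ_n² = 1/σ₀² + n/σ².
So 1/σ₀² = 1/37.4729 − 18/701.1 = 0.026686 − 0.025674 = 0.001012.
Hence σ₀² = 1/0.001012 ≈ 988.1.

σ₀² = 988.1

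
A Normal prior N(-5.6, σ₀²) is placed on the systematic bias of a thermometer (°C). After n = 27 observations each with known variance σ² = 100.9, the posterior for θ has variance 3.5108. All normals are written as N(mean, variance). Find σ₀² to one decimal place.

σ₀² = 58.0

Posterior precision equals prior precision plus data precision: 1/σ_n² = 1/σ₀² + n/σ².
So 1/σ₀² = 1/3.5108 − 27/100.9 = 0.284835 − 0.267592 = 0.017243.
Hence σ₀² = 1/0.017243 ≈ 58.0.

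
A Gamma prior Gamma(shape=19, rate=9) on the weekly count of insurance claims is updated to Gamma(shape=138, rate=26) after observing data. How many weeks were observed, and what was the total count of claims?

n = 17 weeks with total 119 claims

A Gamma(α, β) prior (rate parametrization) on a Poisson rate with n observations summing to S gives posterior Gamma(α+S, β+n).
Matching: Σxᵢ = 138 − 19 = 119 and n = 26 − 9 = 17.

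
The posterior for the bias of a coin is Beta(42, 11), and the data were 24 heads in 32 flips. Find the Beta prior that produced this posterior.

A Beta(α, β) prior with s successes and f failures in binomial data gives a Beta(α+s, β+f) posterior.
Subtract the data counts: 42−24=18, 11−8=3.

Beta(18, 3)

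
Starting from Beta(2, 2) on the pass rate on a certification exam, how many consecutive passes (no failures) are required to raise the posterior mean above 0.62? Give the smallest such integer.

k = 2

After k passes and 0 failures the posterior is Beta(2+k, 2), with mean (2+k)/(2+2+k).
Set (2+k)/(4+k) > 0.62 and solve: k > (0.62·4 − 2)/(1 − 0.62) = 1.263.
The smallest integer exceeding 1.263 is 2, and checking k=2: (4)/(6) = 0.6667 > 0.62.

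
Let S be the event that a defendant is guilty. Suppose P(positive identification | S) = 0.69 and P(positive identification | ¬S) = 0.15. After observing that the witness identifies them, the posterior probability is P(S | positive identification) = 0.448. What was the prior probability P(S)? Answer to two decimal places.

In odds form, posterior odds = prior odds × likelihood ratio, so prior odds = posterior odds ÷ LR.
Posterior odds = 0.448/(1−0.448) = 0.8116. LR = 0.69/0.15 = 4.6000.
Prior odds = 0.8116/4.6000 = 0.1764, so P(S) = 0.1764/(1+0.1764) ≈ 0.15.

P(S) = 0.15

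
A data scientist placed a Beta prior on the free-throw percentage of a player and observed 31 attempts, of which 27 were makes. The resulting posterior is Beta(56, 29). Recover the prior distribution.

Beta(29, 25)

Under Beta–binomial conjugacy the posterior parameters are (a+s, b+f).
Subtract the data counts: 56−27=29, 29−4=25.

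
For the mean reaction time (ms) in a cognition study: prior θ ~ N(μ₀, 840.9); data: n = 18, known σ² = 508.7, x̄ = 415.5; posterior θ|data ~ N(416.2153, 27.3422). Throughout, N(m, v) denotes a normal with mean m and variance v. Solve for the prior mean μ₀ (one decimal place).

μ₀ = 437.5

With known observation variance, the Normal–Normal posterior has precision τ_n = τ₀ + n/σ² and mean μ_n = (τ₀μ₀ + (n/σ²)x̄)/τ_n.
Here τ₀ = 1/840.9 = 0.001189 and τ_data = 18/508.7 = 0.035384, so τ_n = 0.036573.
Rearranging for μ₀: μ₀ = (μ_n·τ_n − τ_data·x̄)/τ₀ = (416.2153·0.036573 − 0.035384·415.5) / 0.001189 = 0.520190/0.001189 ≈ 437.5.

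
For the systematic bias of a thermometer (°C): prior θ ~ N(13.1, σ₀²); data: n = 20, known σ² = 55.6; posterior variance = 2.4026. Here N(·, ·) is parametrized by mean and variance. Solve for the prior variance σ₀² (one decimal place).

σ₀² = 17.7

For the Normal–Normal model with known σ², precisions add: τ_n = τ₀ + n/σ².
So 1/σ₀² = 1/2.4026 − 20/55.6 = 0.416216 − 0.359712 = 0.056504.
Hence σ₀² = 1/0.056504 ≈ 17.7.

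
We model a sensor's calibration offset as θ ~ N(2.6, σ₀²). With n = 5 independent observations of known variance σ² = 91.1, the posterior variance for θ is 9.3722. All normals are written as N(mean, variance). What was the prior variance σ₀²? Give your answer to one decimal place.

Posterior precision equals prior precision plus data precision: 1/σ_n² = 1/σ₀² + n/σ².
So 1/σ₀² = 1/9.3722 − 5/91.1 = 0.106699 − 0.054885 = 0.051814.
Hence σ₀² = 1/0.051814 ≈ 19.3.

σ₀² = 19.3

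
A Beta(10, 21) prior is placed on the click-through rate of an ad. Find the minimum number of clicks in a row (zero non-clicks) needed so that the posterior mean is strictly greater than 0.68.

k = 35

After k clicks and 0 non-clicks the posterior is Beta(10+k, 21), with mean (10+k)/(10+21+k).
Set (10+k)/(31+k) > 0.68 and solve: k > (0.68·31 − 10)/(1 − 0.68) = 34.625.
The smallest integer exceeding 34.625 is 35.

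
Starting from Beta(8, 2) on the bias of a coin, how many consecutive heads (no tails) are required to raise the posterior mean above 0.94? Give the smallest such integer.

After k heads and 0 tails the posterior is Beta(8+k, 2), with mean (8+k)/(8+2+k).
Set (8+k)/(10+k) > 0.94 and solve: k > (0.94·10 − 8)/(1 − 0.94) = 23.333.
The smallest integer exceeding 23.333 is 24, and checking k=24: (32)/(34) = 0.9412 > 0.94.

k = 24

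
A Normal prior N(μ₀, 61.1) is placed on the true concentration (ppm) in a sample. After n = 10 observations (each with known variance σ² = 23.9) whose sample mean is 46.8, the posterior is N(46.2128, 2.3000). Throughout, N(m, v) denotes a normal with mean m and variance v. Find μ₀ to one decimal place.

μ₀ = 31.2

The posterior mean is a precision-weighted average: μ_n = (τ₀μ₀ + τ_data·x̄)/(τ₀+τ_data), with τ₀=1/σ₀² and τ_data=n/σ².
Here τ₀ = 1/61.1 = 0.016367 and τ_data = 10/23.9 = 0.418410, so τ_n = 0.434777.
Rearranging for μ₀: μ₀ = (μ_n·τ_n − τ_data·x̄)/τ₀ = (46.2128·0.434777 − 0.418410·46.8) / 0.016367 = 0.510675/0.016367 ≈ 31.2.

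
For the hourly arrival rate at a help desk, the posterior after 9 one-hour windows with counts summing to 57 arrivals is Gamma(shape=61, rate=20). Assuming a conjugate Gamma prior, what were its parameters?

Gamma(shape=4, rate=11)

Gamma–Poisson conjugacy: posterior shape = α + Σxᵢ, posterior rate = β + n.
So α = 61 − 57 = 4 and β = 20 − 9 = 11.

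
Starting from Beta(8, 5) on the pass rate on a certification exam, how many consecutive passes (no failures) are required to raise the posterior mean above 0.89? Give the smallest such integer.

k = 33

After k passes and 0 failures the posterior is Beta(8+k, 5), with mean (8+k)/(8+5+k).
Set (8+k)/(13+k) > 0.89 and solve: k > (0.89·13 − 8)/(1 − 0.89) = 32.455.
The smallest integer exceeding 32.455 is 33, and checking k=33: (41)/(46) = 0.8913 > 0.89.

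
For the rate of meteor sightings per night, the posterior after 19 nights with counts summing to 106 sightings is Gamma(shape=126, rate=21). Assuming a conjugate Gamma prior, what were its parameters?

Gamma–Poisson conjugacy: posterior shape = α + Σxᵢ, posterior rate = β + n.
So α = 126 − 106 = 20 and β = 21 − 19 = 2.

Gamma(shape=20, rate=2)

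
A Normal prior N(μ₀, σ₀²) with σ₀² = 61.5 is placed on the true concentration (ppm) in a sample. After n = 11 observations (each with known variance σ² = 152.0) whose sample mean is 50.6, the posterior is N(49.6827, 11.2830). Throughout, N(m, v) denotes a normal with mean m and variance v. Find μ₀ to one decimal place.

The posterior mean is a precision-weighted average: μ_n = (τ₀μ₀ + τ_data·x̄)/(τ₀+τ_data), with τ₀=1/σ₀² and τ_data=n/σ².
Here τ₀ = 1/61.5 = 0.016260 and τ_data = 11/152.0 = 0.072368, so τ_n = 0.088628.
Rearranging for μ₀: μ₀ = (μ_n·τ_n − τ_data·x̄)/τ₀ = (49.6827·0.088628 − 0.072368·50.6) / 0.016260 = 0.741458/0.016260 ≈ 45.6.

μ₀ = 45.6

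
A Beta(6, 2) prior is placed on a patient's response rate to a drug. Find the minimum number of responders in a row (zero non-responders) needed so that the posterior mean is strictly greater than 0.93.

After k responders and 0 non-responders the posterior is Beta(6+k, 2), with mean (6+k)/(6+2+k).
Set (6+k)/(8+k) > 0.93 and solve: k > (0.93·8 − 6)/(1 − 0.93) = 20.571.
The smallest integer exceeding 20.571 is 21.

k = 21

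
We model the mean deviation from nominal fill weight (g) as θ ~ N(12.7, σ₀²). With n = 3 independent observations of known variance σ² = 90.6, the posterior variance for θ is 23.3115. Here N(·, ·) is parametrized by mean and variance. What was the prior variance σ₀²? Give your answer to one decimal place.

σ₀² = 102.2

For the Normal–Normal model with known σ², precisions add: τ_n = τ₀ + n/σ².
So 1/σ₀² = 1/23.3115 − 3/90.6 = 0.042897 − 0.033113 = 0.009784.
Hence σ₀² = 1/0.009784 ≈ 102.2.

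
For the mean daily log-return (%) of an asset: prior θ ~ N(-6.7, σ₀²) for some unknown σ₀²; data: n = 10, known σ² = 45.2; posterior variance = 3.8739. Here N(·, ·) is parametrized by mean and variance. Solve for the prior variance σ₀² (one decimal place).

For the Normal–Normal model with known σ², precisions add: τ_n = τ₀ + n/σ².
So 1/σ₀² = 1/3.8739 − 10/45.2 = 0.258138 − 0.221239 = 0.036899.
Hence σ₀² = 1/0.036899 ≈ 27.1.

σ₀² = 27.1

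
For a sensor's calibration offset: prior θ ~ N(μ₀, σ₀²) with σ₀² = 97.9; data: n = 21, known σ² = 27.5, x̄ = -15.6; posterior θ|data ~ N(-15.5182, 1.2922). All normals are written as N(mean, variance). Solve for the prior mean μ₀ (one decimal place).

With known observation variance, the Normal–Normal posterior has precision τ_n = τ₀ + n/σ² and mean μ_n = (τ₀μ₀ + (n/σ²)x̄)/τ_n.
Here τ₀ = 1/97.9 = 0.010215 and τ_data = 21/27.5 = 0.763636, so τ_n = 0.773851.
Rearranging for μ₀: μ₀ = (μ_n·τ_n − τ_data·x̄)/τ₀ = (-15.5182·0.773851 − 0.763636·-15.6) / 0.010215 = -0.096053/0.010215 ≈ -9.4.

μ₀ = -9.4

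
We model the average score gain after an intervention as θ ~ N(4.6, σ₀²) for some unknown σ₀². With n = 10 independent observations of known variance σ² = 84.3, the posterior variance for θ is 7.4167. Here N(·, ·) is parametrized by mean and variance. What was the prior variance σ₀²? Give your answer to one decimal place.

Posterior precision equals prior precision plus data precision: 1/σ_n² = 1/σ₀² + n/σ².
So 1/σ₀² = 1/7.4167 − 10/84.3 = 0.134831 − 0.118624 = 0.016207.
Hence σ₀² = 1/0.016207 ≈ 61.7.

σ₀² = 61.7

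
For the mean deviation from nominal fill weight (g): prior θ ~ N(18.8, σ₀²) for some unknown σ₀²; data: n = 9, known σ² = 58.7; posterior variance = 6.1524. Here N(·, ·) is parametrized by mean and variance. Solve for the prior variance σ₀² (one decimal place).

Posterior precision equals prior precision plus data precision: 1/σ_n² = 1/σ₀² + n/σ².
So 1/σ₀² = 1/6.1524 − 9/58.7 = 0.162538 − 0.153322 = 0.009216.
Hence σ₀² = 1/0.009216 ≈ 108.5.

σ₀² = 108.5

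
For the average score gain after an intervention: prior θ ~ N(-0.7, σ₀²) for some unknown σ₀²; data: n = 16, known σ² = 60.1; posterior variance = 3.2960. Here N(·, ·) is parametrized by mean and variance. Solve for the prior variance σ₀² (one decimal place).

Posterior precision equals prior precision plus data precision: 1/σ_n² = 1/σ₀² + n/σ².
So 1/σ₀² = 1/3.2960 − 16/60.1 = 0.303398 − 0.266223 = 0.037175.
Hence σ₀² = 1/0.037175 ≈ 26.9.

σ₀² = 26.9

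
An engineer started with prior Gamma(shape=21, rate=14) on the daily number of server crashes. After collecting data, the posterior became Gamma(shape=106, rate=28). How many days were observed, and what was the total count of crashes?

A Gamma(α, β) prior (rate parametrization) on a Poisson rate with n observations summing to S gives posterior Gamma(α+S, β+n).
Matching: Σxᵢ = 106 − 21 = 85 and n = 28 − 14 = 14.

n = 14 days with total 85 crashes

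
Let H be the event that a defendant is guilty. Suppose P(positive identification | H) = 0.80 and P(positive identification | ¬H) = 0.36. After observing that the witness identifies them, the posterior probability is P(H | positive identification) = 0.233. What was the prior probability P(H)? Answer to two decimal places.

P(H) = 0.12

In odds form, posterior odds = prior odds × likelihood ratio, so prior odds = posterior odds ÷ LR.
Posterior odds = 0.233/(1−0.233) = 0.3038. LR = 0.80/0.36 = 2.2222.
Prior odds = 0.3038/2.2222 = 0.1367, so P(H) = 0.1367/(1+0.1367) ≈ 0.12.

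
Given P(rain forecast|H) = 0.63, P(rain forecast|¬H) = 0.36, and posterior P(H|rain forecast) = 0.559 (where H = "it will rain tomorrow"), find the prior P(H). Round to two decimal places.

Bayes' rule in odds form gives O(H|E) = O(H)·[P(E|H)/P(E|¬H)], hence O(H) = O(H|E)/LR.
Posterior odds = 0.559/(1−0.559) = 1.2676. LR = 0.63/0.36 = 1.7500.
Prior odds = 1.2676/1.7500 = 0.7243, so P(H) = 0.7243/(1+0.7243) ≈ 0.42.

P(H) = 0.42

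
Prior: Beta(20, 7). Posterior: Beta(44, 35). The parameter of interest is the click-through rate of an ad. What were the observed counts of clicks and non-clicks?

24 clicks and 28 non-clicks

Beta is conjugate to the binomial likelihood: posterior = Beta(α+s, β+f).
Match parameters: s=44−20=24, f=35−7=28.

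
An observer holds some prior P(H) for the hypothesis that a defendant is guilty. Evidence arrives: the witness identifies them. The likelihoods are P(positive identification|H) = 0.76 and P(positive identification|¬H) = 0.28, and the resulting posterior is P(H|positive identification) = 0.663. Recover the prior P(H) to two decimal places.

P(H) = 0.42

In odds form, posterior odds = prior odds × likelihood ratio, so prior odds = posterior odds ÷ LR.
Posterior odds = 0.663/(1−0.663) = 1.9674. LR = 0.76/0.28 = 2.7143.
Prior odds = 1.9674/2.7143 = 0.7248, so P(H) = 0.7248/(1+0.7248) ≈ 0.42.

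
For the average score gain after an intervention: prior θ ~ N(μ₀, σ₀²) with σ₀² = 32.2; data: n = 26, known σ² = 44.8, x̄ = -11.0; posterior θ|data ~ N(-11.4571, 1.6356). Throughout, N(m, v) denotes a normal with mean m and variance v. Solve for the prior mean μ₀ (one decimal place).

μ₀ = -20.0

With known observation variance, the Normal–Normal posterior has precision τ_n = τ₀ + n/σ² and mean μ_n = (τ₀μ₀ + (n/σ²)x̄)/τ_n.
Here τ₀ = 1/32.2 = 0.031056 and τ_data = 26/44.8 = 0.580357, so τ_n = 0.611413.
Rearranging for μ₀: μ₀ = (μ_n·τ_n − τ_data·x̄)/τ₀ = (-11.4571·0.611413 − 0.580357·-11.0) / 0.031056 = -0.621093/0.031056 ≈ -20.0.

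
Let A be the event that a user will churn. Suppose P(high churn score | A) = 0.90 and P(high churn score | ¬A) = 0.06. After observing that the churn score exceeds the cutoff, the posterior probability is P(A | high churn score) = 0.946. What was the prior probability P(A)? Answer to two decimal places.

In odds form, posterior odds = prior odds × likelihood ratio, so prior odds = posterior odds ÷ LR.
Posterior odds = 0.946/(1−0.946) = 17.5185. LR = 0.90/0.06 = 15.0000.
Prior odds = 17.5185/15.0000 = 1.1679, so P(A) = 1.1679/(1+1.1679) ≈ 0.54.

P(A) = 0.54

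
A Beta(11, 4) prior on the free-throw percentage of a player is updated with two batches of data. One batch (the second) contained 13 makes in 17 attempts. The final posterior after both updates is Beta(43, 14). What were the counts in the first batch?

19 makes and 6 misses

Because Beta–binomial updating is additive in the counts, the combined data contributed (α_post−α_prior, β_post−β_prior) successes and failures.
Total across both batches: 43−11=32 makes, 14−4=10 misses.
Subtract the second batch: 32−13=19 makes and 10−4=6 misses.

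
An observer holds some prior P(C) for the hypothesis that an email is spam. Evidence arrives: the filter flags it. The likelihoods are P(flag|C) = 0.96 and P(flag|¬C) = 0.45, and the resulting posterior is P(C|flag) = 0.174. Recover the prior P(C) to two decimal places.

Bayes' rule in odds form gives O(C|E) = O(C)·[P(E|C)/P(E|¬C)], hence O(C) = O(C|E)/LR.
Posterior odds = 0.174/(1−0.174) = 0.2107. LR = 0.96/0.45 = 2.1333.
Prior odds = 0.2107/2.1333 = 0.0988, so P(C) = 0.0988/(1+0.0988) ≈ 0.09.

P(C) = 0.09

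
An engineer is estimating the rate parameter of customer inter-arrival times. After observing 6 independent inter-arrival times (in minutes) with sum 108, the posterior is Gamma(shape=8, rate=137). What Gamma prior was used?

Gamma(shape=2, rate=29)

Gamma–exponential conjugacy: posterior shape = α + n, posterior rate = β + Σtᵢ.
So α = 8 − 6 = 2 and β = 137 − 108 = 29.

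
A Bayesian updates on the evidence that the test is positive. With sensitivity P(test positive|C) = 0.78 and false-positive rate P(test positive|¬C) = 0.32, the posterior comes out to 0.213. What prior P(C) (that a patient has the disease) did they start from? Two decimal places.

In odds form, posterior odds = prior odds × likelihood ratio, so prior odds = posterior odds ÷ LR.
Posterior odds = 0.213/(1−0.213) = 0.2706. LR = 0.78/0.32 = 2.4375.
Prior odds = 0.2706/2.4375 = 0.1110, so P(C) = 0.1110/(1+0.1110) ≈ 0.10.

P(C) = 0.10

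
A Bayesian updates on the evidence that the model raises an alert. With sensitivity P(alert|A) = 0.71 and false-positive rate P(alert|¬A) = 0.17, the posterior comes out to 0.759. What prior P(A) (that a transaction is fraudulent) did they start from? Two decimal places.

P(A) = 0.43

Bayes' rule in odds form gives O(A|E) = O(A)·[P(E|A)/P(E|¬A)], hence O(A) = O(A|E)/LR.
Posterior odds = 0.759/(1−0.759) = 3.1494. LR = 0.71/0.17 = 4.1765.
Prior odds = 3.1494/4.1765 = 0.7541, so P(A) = 0.7541/(1+0.7541) ≈ 0.43.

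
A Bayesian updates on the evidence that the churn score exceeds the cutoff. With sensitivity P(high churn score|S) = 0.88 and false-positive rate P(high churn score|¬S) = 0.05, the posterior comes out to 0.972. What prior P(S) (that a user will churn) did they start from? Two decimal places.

P(S) = 0.66

Bayes' rule in odds form gives O(S|E) = O(S)·[P(E|S)/P(E|¬S)], hence O(S) = O(S|E)/LR.
Posterior odds = 0.972/(1−0.972) = 34.7143. LR = 0.88/0.05 = 17.6000.
Prior odds = 34.7143/17.6000 = 1.9724, so P(S) = 1.9724/(1+1.9724) ≈ 0.66.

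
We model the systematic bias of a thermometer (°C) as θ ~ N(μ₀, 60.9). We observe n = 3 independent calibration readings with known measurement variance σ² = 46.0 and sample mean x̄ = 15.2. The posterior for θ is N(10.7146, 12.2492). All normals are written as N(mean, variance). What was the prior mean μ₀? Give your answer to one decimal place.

μ₀ = -7.1

The posterior mean is a precision-weighted average: μ_n = (τ₀μ₀ + τ_data·x̄)/(τ₀+τ_data), with τ₀=1/σ₀² and τ_data=n/σ².
Here τ₀ = 1/60.9 = 0.016420 and τ_data = 3/46.0 = 0.065217, so τ_n = 0.081637.
Rearranging for μ₀: μ₀ = (μ_n·τ_n − τ_data·x̄)/τ₀ = (10.7146·0.081637 − 0.065217·15.2) / 0.016420 = -0.116591/0.016420 ≈ -7.1.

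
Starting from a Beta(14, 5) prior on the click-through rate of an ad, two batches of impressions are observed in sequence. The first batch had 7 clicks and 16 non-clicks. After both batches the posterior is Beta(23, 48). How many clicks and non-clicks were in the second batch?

2 clicks and 27 non-clicks

Sequential conjugate updates are equivalent to a single update on the pooled data, so total successes = posterior α − prior α and total failures = posterior β − prior β.
Total across both batches: 23−14=9 clicks, 48−5=43 non-clicks.
Subtract the first batch: 9−7=2 clicks and 43−16=27 non-clicks.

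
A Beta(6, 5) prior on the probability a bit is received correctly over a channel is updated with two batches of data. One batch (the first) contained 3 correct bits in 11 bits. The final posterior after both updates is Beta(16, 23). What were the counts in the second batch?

Because Beta–binomial updating is additive in the counts, the combined data contributed (α_post−α_prior, β_post−β_prior) successes and failures.
Total across both batches: 16−6=10 correct bits, 23−5=18 errors.
Subtract the first batch: 10−3=7 correct bits and 18−8=10 errors.

7 correct bits and 10 errors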